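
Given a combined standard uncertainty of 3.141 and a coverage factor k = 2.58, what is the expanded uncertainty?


U = k * uc
U = 2.58 * 3.141
U = 8.1038

8.1038


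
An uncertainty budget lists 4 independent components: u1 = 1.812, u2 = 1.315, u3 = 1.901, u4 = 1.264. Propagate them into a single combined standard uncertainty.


uc = sqrt(1.812^2 + 1.315^2 + 1.901^2 + 1.264^2)
uc = sqrt(10.224066)
uc = 3.1975

3.1975


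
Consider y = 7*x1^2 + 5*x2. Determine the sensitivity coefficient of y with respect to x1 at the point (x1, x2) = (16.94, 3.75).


y = 7*x1^2 + 5*x2
dy/dx1 = 2*7*x1
Evaluate at x1 = 16.94: c1 = 14 * 16.94
c1 = 237.1600

237.1600


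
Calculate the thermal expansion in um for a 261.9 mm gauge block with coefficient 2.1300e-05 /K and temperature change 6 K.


dL = L * alpha * dT
= 261.9 * 2.1300e-05 * 6
= 0.0334708 mm
dL_um = 0.0334708 * 1000 = 33.4708 um

33.4708


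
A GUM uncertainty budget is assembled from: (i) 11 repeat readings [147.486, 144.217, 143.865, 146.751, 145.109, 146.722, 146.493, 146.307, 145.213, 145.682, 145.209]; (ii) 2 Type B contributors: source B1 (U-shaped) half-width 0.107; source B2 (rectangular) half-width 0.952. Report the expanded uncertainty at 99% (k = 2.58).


mean = (147.486 + 144.217 + 143.865 + 146.751 + 145.109 + 146.722 + 146.493 + 146.307 + 145.213 + 145.682 + 145.209) / 11 = 145.7321818
s = sqrt(sum((x - mean)^2)/(n-1)) = 1.1277923
u_A = s / sqrt(n) = 1.1277923 / sqrt(11) = 0.34004217
u_B1 = 0.107 / sqrt(2) = 0.075660426
u_B2 = 0.952 / sqrt(3) = 0.54963746
uc = sqrt(0.34004217^2 + 0.075660426^2 + 0.54963746^2) = 0.65073383
U = k * uc = 2.58 * 0.65073383
U = 1.6789

1.6789


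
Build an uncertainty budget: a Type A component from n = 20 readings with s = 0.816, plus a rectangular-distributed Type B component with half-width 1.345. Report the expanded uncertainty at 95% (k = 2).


u_A = s / sqrt(n) = 0.816 / sqrt(20) = 0.18246315
u_B = half_width / sqrt(3) = 1.345 / sqrt(3) = 0.77653611
uc = sqrt(u_A^2 + u_B^2) = sqrt(0.18246315^2 + 0.77653611^2) = 0.79768486
U = k * uc = 2 * 0.79768486
U = 1.5954

1.5954


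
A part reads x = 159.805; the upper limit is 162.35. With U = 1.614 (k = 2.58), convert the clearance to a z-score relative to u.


u = U / k = 1.614 / 2.58 = 0.6255814
margin = |USL - x| = |162.35 - 159.805| = 2.545
z = margin / u = 2.545 / 0.6255814
z = 4.0682

4.0682


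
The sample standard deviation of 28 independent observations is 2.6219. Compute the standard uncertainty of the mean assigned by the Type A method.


u_A = s / sqrt(n)
u_A = 2.6219 / sqrt(28)
u_A = 2.6219 / 5.2915026
u_A = 0.4955

0.4955


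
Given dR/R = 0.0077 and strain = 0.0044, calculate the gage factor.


GF = (dR/R) / epsilon
= 0.0077 / 0.0044
= 1.7500

1.7500


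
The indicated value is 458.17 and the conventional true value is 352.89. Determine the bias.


Systematic error = measured - true
= 458.17 - 352.89
= 105.2800

105.2800


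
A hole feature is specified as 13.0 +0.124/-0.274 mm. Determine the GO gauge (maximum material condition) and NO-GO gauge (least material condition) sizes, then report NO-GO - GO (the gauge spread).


GO = nominal - lower_tol (smallest hole = maximum material condition)
GO = 13.0 - 0.274 = 12.726
NO-GO = nominal + upper_tol (largest hole = least material condition)
NO-GO = 13.0 + 0.124 = 13.124
spread = NO-GO - GO = 13.124 - 12.726 = 0.3980

0.3980


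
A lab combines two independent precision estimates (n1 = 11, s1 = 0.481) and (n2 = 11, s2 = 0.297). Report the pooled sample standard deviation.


s_p = sqrt(((n1-1)*s1^2 + (n2-1)*s2^2) / (n1+n2-2))
numerator = (11-1)*0.481^2 + (11-1)*0.297^2 = 2.31361 + 0.88209 = 3.1957
denominator = 11 + 11 - 2 = 20
s_p^2 = 3.1957 / 20 = 0.159785
s_p = sqrt(0.159785) = 0.3997

0.3997


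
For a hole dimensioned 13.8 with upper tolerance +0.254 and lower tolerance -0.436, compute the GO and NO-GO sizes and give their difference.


GO = nominal - lower_tol (smallest hole = maximum material condition)
GO = 13.8 - 0.436 = 13.364
NO-GO = nominal + upper_tol (largest hole = least material condition)
NO-GO = 13.8 + 0.254 = 14.054
spread = NO-GO - GO = 14.054 - 13.364 = 0.6900

0.6900


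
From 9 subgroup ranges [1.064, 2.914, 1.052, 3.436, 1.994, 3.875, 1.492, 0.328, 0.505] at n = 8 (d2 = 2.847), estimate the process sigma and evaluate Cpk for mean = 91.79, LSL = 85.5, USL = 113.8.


R_bar = (1.064 + 2.914 + 1.052 + 3.436 + 1.994 + 3.875 + 1.492 + 0.328 + 0.505) / 9 = 1.8511111
sigma = R_bar / d2 = 1.8511111 / 2.847 = 0.65019708
Cp = (USL - LSL)/(6*sigma) = (113.8 - 85.5)/(6*0.65019708) = 7.2542
Cpu = (113.8 - 91.79)/(3*0.65019708) = 11.2838
Cpl = (91.79 - 85.5)/(3*0.65019708) = 3.2247
Cpk = min(Cpu, Cpl) = 3.2247

3.2247


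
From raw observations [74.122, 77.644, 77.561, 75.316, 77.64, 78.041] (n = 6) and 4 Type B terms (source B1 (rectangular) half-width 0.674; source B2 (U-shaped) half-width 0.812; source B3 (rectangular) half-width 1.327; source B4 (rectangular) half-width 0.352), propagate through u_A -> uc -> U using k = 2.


mean = (74.122 + 77.644 + 77.561 + 75.316 + 77.64 + 78.041) / 6 = 76.72066667
s = sqrt(sum((x - mean)^2)/(n-1)) = 1.6045757
u_A = s / sqrt(n) = 1.6045757 / sqrt(6) = 0.65506529
u_B1 = 0.674 / sqrt(3) = 0.38913408
u_B2 = 0.812 / sqrt(2) = 0.57417071
u_B3 = 1.327 / sqrt(3) = 0.76614381
u_B4 = 0.352 / sqrt(3) = 0.20322729
uc = sqrt(0.65506529^2 + 0.38913408^2 + 0.57417071^2 + 0.76614381^2 + 0.20322729^2) = 1.240357
U = k * uc = 2 * 1.240357
U = 2.4807

2.4807


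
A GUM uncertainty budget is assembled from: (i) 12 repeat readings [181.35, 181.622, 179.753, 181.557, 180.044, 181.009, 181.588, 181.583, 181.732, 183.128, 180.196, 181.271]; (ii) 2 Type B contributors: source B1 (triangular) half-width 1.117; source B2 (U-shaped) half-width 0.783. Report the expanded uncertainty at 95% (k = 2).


mean = (181.35 + 181.622 + 179.753 + 181.557 + 180.044 + 181.009 + 181.588 + 181.583 + 181.732 + 183.128 + 180.196 + 181.271) / 12 = 181.2360833
s = sqrt(sum((x - mean)^2)/(n-1)) = 0.9090221
u_A = s / sqrt(n) = 0.9090221 / sqrt(12) = 0.26241208
u_B1 = 1.117 / sqrt(6) = 0.45601334
u_B2 = 0.783 / sqrt(2) = 0.55366461
uc = sqrt(0.26241208^2 + 0.45601334^2 + 0.55366461^2) = 0.76377534
U = k * uc = 2 * 0.76377534
U = 1.5276

1.5276


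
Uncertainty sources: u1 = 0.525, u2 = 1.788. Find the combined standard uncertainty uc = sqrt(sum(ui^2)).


uc = sqrt(0.525^2 + 1.788^2)
uc = sqrt(3.472569)
uc = 1.8635

1.8635


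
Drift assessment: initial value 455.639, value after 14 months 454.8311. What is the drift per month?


rate = (v2 - v1) / months
= (454.8311 - 455.639) / 14
= -0.8079 / 14
= -0.0577

-0.0577


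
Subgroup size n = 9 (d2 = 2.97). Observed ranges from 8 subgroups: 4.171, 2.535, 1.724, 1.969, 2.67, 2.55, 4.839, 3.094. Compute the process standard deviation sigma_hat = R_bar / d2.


R_bar = (4.171 + 2.535 + 1.724 + 1.969 + 2.67 + 2.55 + 4.839 + 3.094) / 8
R_bar = 23.552 / 8 = 2.944
sigma_hat = R_bar / d2 = 2.944 / 2.97 = 0.9912

0.9912


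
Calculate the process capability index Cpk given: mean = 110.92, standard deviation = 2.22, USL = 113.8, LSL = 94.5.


Cpu = (USL - mean) / (3*sigma) = (113.8 - 110.92) / (3*2.22) = 0.4324
Cpl = (mean - LSL) / (3*sigma) = (110.92 - 94.5) / (3*2.22) = 2.4655
Cpk = min(Cpu, Cpl) = 0.4324

0.4324


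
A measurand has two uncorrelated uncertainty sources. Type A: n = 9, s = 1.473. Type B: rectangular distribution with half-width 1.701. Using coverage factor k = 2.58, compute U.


u_A = s / sqrt(n) = 1.473 / sqrt(9) = 0.491
u_B = half_width / sqrt(3) = 1.701 / sqrt(3) = 0.98207281
uc = sqrt(u_A^2 + u_B^2) = sqrt(0.491^2 + 0.98207281^2) = 1.0979745
U = k * uc = 2.58 * 1.0979745
U = 2.8328

2.8328


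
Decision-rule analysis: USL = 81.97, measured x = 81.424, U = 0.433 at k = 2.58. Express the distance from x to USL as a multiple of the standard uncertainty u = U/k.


u = U / k = 0.433 / 2.58 = 0.16782946
margin = |USL - x| = |81.97 - 81.424| = 0.546
z = margin / u = 0.546 / 0.16782946
z = 3.2533

3.2533


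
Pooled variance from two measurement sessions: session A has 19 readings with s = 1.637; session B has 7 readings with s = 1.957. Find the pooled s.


s_p = sqrt(((n1-1)*s1^2 + (n2-1)*s2^2) / (n1+n2-2))
numerator = (19-1)*1.637^2 + (7-1)*1.957^2 = 48.235842 + 22.979094 = 71.214936
denominator = 19 + 7 - 2 = 24
s_p^2 = 71.214936 / 24 = 2.967289
s_p = sqrt(2.967289) = 1.7226

1.7226


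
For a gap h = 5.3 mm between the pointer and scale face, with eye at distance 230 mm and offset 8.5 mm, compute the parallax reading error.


error = h * offset / d
= 5.3 * 8.5 / 230
= 0.1959

0.1959


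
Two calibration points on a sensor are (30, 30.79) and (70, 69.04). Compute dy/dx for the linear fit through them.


slope = (y2 - y1) / (x2 - x1)
= (69.04 - 30.79) / (70 - 30)
= 38.2500 / 40
= 0.9563

0.9563


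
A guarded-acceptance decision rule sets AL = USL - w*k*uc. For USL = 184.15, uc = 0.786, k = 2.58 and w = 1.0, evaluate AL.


U = k * uc = 2.58 * 0.786 = 2.02788
guard band g = w * U = 1.0 * 2.02788 = 2.02788
AL = USL - g = 184.15 - 2.02788
AL = 182.1221

182.1221


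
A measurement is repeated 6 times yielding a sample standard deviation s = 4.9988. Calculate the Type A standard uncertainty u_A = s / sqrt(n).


u_A = s / sqrt(n)
u_A = 4.9988 / sqrt(6)
u_A = 4.9988 / 2.4494897
u_A = 2.0408

2.0408


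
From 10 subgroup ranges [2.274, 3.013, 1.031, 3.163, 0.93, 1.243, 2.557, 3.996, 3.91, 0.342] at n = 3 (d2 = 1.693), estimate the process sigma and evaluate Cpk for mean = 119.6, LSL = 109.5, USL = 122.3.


R_bar = (2.274 + 3.013 + 1.031 + 3.163 + 0.93 + 1.243 + 2.557 + 3.996 + 3.91 + 0.342) / 10 = 2.2459
sigma = R_bar / d2 = 2.2459 / 1.693 = 1.32658
Cp = (USL - LSL)/(6*sigma) = (122.3 - 109.5)/(6*1.32658) = 1.6081
Cpu = (122.3 - 119.6)/(3*1.32658) = 0.6784
Cpl = (119.6 - 109.5)/(3*1.32658) = 2.5379
Cpk = min(Cpu, Cpl) = 0.6784

0.6784


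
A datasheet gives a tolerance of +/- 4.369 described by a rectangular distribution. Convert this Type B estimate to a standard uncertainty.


u_B = half_width / sqrt(3)
u_B = 4.369 / 1.7320508
u_B = 2.5224

2.5224


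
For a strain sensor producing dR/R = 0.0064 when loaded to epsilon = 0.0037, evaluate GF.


GF = (dR/R) / epsilon
= 0.0064 / 0.0037
= 1.7297

1.7297


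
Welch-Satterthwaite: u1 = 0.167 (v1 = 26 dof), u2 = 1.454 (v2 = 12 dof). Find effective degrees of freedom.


uc = sqrt(u1^2 + u2^2) = sqrt(0.167^2 + 1.454^2) = 1.463559
v_eff = uc^4 / (u1^4/v1 + u2^4/v2)
= 1.463559^4 / (0.167^4/26 + 1.454^4/12)
= 4.5881852 / 0.37248712
v_eff = 12.3177

12.3177


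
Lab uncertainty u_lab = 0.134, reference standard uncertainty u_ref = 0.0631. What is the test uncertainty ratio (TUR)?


TUR = u_lab / u_ref
= 0.134 / 0.0631
= 2.1236

2.1236


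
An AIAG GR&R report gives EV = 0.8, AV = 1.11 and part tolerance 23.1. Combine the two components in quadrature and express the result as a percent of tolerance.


GRR = sqrt(EV^2 + AV^2) = sqrt(0.8^2 + 1.11^2) = 1.3682471
%GRR = GRR / tol * 100 = 1.3682471 / 23.1 * 100
%GRR = 5.9231

5.9231


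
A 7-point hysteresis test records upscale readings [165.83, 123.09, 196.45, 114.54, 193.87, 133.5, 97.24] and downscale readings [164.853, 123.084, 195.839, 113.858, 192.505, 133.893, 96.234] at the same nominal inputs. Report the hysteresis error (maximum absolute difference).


|165.83 - 164.853| = 0.9770
|123.09 - 123.084| = 0.0060
|196.45 - 195.839| = 0.6110
|114.54 - 113.858| = 0.6820
|193.87 - 192.505| = 1.3650
|133.5 - 133.893| = 0.3930
|97.24 - 96.234| = 1.0060
hysteresis = max(diffs) = 1.3650

1.3650


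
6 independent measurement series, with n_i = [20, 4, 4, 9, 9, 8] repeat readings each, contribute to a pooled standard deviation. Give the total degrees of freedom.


nu = sum_i (n_i - 1)
nu = ((20 - 1) + (4 - 1) + (4 - 1) + (9 - 1) + (9 - 1) + (8 - 1))
nu = 19 + 3 + 3 + 8 + 8 + 7
nu = 48

48


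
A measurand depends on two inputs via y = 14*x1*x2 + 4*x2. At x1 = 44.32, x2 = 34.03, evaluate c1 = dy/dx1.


y = 14*x1*x2 + 4*x2
dy/dx1 = 14*x2
Evaluate at x2 = 34.03: c1 = 14 * 34.03
c1 = 476.4200

476.4200


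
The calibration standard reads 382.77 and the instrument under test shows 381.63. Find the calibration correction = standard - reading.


Correction = standard - reading
= 382.77 - 381.63
= 1.1400

1.1400


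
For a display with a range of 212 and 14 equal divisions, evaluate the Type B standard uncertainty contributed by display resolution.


resolution = range / divisions
resolution = 212 / 14 = 15.142857
u_res = resolution / (2*sqrt(3))
u_res = 15.142857 / 3.4641016
u_res = 4.3714

4.3714


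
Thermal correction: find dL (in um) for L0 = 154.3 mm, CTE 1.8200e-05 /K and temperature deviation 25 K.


dL = L * alpha * dT
= 154.3 * 1.8200e-05 * 25
= 0.0702065 mm
dL_um = 0.0702065 * 1000 = 70.2065 um

70.2065


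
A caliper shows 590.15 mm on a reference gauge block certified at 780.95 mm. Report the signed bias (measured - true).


Systematic error = measured - true
= 590.15 - 780.95
= -190.8000

-190.8000


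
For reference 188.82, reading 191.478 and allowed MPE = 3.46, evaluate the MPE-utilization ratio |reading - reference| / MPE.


e = indication - reference = 191.478 - 188.82 = 2.6580
|e| = 2.6580
ratio = |e| / MPE = 2.6580 / 3.46
ratio = 0.7682

0.7682


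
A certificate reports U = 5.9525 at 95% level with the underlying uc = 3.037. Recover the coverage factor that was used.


k = U / uc
k = 5.9525 / 3.037
k = 1.96

1.96


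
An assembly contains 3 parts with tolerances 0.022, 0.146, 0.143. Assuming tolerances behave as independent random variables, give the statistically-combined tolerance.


RSS = sqrt(0.022^2 + 0.146^2 + 0.143^2)
= sqrt(0.042249)
= 0.2055

0.2055


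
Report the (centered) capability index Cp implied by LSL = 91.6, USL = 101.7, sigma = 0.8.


Cp = (USL - LSL) / (6 * sigma)
= (101.7 - 91.6) / (6 * 0.8)
= 10.1000 / 4.8000
= 2.1042

2.1042


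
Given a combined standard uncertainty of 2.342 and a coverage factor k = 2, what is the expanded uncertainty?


U = k * uc
U = 2 * 2.342
U = 4.6840

4.6840


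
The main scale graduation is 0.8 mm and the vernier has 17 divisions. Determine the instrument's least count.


LC = MSD / n_div
= 0.8 / 17
= 0.0471

0.0471


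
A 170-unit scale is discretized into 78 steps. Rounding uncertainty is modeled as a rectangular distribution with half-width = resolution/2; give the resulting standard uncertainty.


resolution = range / divisions
resolution = 170 / 78 = 2.1794872
u_res = resolution / (2*sqrt(3))
u_res = 2.1794872 / 3.4641016
u_res = 0.6292

0.6292


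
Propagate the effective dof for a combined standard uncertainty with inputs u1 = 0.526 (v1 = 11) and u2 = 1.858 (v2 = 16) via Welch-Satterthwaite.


uc = sqrt(u1^2 + u2^2) = sqrt(0.526^2 + 1.858^2) = 1.9310205
v_eff = uc^4 / (u1^4/v1 + u2^4/v2)
= 1.9310205^4 / (0.526^4/11 + 1.858^4/16)
= 13.904249 / 0.75179882
v_eff = 18.4946

18.4946


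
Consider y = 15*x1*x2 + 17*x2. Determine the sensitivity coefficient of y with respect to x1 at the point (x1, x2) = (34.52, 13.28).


y = 15*x1*x2 + 17*x2
dy/dx1 = 15*x2
Evaluate at x2 = 13.28: c1 = 15 * 13.28
c1 = 199.2000

199.2000


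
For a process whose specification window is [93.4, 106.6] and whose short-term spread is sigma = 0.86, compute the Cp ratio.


Cp = (USL - LSL) / (6 * sigma)
= (106.6 - 93.4) / (6 * 0.86)
= 13.2000 / 5.1600
= 2.5581

2.5581


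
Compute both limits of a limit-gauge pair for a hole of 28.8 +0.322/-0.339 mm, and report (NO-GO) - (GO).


GO = nominal - lower_tol (smallest hole = maximum material condition)
GO = 28.8 - 0.339 = 28.461
NO-GO = nominal + upper_tol (largest hole = least material condition)
NO-GO = 28.8 + 0.322 = 29.122
spread = NO-GO - GO = 29.122 - 28.461 = 0.6610

0.6610


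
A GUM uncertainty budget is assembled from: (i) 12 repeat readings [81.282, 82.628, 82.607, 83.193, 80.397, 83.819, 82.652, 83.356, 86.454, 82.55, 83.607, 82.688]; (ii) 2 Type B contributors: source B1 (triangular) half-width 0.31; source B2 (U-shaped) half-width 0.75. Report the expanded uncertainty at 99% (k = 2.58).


mean = (81.282 + 82.628 + 82.607 + 83.193 + 80.397 + 83.819 + 82.652 + 83.356 + 86.454 + 82.55 + 83.607 + 82.688) / 12 = 82.93608333
s = sqrt(sum((x - mean)^2)/(n-1)) = 1.462414
u_A = s / sqrt(n) = 1.462414 / sqrt(12) = 0.42216256
u_B1 = 0.31 / sqrt(6) = 0.12655697
u_B2 = 0.75 / sqrt(2) = 0.53033009
uc = sqrt(0.42216256^2 + 0.12655697^2 + 0.53033009^2) = 0.68955631
U = k * uc = 2.58 * 0.68955631
U = 1.7791

1.7791


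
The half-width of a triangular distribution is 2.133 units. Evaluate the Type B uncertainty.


u_B = half_width / sqrt(6)
u_B = 2.133 / 2.4494897
u_B = 0.8708

0.8708


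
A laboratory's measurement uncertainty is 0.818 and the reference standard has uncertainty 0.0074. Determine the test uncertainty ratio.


TUR = u_lab / u_ref
= 0.818 / 0.0074
= 110.5405

110.5405


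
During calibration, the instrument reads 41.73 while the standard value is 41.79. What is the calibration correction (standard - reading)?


Correction = standard - reading
= 41.79 - 41.73
= 0.0600

0.0600


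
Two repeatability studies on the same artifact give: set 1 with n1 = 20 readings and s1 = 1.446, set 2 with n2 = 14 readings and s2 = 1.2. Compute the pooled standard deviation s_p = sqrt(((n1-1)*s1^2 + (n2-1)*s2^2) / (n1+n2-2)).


s_p = sqrt(((n1-1)*s1^2 + (n2-1)*s2^2) / (n1+n2-2))
numerator = (20-1)*1.446^2 + (14-1)*1.2^2 = 39.727404 + 18.72 = 58.447404
denominator = 20 + 14 - 2 = 32
s_p^2 = 58.447404 / 32 = 1.8264814
s_p = sqrt(1.8264814) = 1.3515

1.3515


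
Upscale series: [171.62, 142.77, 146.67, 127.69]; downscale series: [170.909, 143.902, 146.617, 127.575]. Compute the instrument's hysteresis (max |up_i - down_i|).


|171.62 - 170.909| = 0.7110
|142.77 - 143.902| = 1.1320
|146.67 - 146.617| = 0.0530
|127.69 - 127.575| = 0.1150
hysteresis = max(diffs) = 1.1320

1.1320


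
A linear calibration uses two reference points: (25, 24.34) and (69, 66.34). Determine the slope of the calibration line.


slope = (y2 - y1) / (x2 - x1)
= (66.34 - 24.34) / (69 - 25)
= 42.0000 / 44
= 0.9545

0.9545


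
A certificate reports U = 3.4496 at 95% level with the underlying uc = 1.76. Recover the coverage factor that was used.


k = U / uc
k = 3.4496 / 1.76
k = 1.96

1.96


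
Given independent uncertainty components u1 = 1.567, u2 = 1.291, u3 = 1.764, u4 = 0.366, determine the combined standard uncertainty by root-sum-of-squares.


uc = sqrt(1.567^2 + 1.291^2 + 1.764^2 + 0.366^2)
uc = sqrt(7.367822)
uc = 2.7144

2.7144


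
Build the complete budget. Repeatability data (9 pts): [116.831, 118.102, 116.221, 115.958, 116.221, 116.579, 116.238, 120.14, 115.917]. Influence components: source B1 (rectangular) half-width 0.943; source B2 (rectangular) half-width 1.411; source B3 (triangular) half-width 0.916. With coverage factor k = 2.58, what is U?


mean = (116.831 + 118.102 + 116.221 + 115.958 + 116.221 + 116.579 + 116.238 + 120.14 + 115.917) / 9 = 116.9118889
s = sqrt(sum((x - mean)^2)/(n-1)) = 1.3812545
u_A = s / sqrt(n) = 1.3812545 / sqrt(9) = 0.46041817
u_B1 = 0.943 / sqrt(3) = 0.5444413
u_B2 = 1.411 / sqrt(3) = 0.81464123
u_B3 = 0.916 / sqrt(6) = 0.37395543
uc = sqrt(0.46041817^2 + 0.5444413^2 + 0.81464123^2 + 0.37395543^2) = 1.1453751
U = k * uc = 2.58 * 1.1453751
U = 2.9551

2.9551


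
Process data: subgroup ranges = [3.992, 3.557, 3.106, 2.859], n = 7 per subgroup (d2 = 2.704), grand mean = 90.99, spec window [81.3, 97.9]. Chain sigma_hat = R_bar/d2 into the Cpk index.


R_bar = (3.992 + 3.557 + 3.106 + 2.859) / 4 = 3.3785
sigma = R_bar / d2 = 3.3785 / 2.704 = 1.2494453
Cp = (USL - LSL)/(6*sigma) = (97.9 - 81.3)/(6*1.2494453) = 2.2143
Cpu = (97.9 - 90.99)/(3*1.2494453) = 1.8435
Cpl = (90.99 - 81.3)/(3*1.2494453) = 2.5851
Cpk = min(Cpu, Cpl) = 1.8435

1.8435


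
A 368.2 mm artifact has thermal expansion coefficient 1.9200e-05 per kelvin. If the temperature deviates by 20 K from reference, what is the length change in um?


dL = L * alpha * dT
= 368.2 * 1.9200e-05 * 20
= 0.1413888 mm
dL_um = 0.1413888 * 1000 = 141.3888 um

141.3888


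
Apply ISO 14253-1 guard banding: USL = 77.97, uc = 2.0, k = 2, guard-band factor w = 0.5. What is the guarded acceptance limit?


U = k * uc = 2 * 2.0 = 4
guard band g = w * U = 0.5 * 4 = 2
AL = USL - g = 77.97 - 2
AL = 75.9700

75.9700


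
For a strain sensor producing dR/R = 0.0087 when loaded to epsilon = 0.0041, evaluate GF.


GF = (dR/R) / epsilon
= 0.0087 / 0.0041
= 2.1220

2.1220


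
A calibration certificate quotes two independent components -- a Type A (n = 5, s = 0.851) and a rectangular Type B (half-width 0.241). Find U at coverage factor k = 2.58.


u_A = s / sqrt(n) = 0.851 / sqrt(5) = 0.38057877
u_B = half_width / sqrt(3) = 0.241 / sqrt(3) = 0.13914141
uc = sqrt(u_A^2 + u_B^2) = sqrt(0.38057877^2 + 0.13914141^2) = 0.40521665
U = k * uc = 2.58 * 0.40521665
U = 1.0455

1.0455


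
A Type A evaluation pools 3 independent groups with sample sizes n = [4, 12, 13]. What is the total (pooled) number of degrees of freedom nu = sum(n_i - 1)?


nu = sum_i (n_i - 1)
nu = ((4 - 1) + (12 - 1) + (13 - 1))
nu = 3 + 11 + 12
nu = 26

26


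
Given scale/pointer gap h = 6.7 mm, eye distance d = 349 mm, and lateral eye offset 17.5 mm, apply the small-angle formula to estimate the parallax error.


error = h * offset / d
= 6.7 * 17.5 / 349
= 0.3360

0.3360


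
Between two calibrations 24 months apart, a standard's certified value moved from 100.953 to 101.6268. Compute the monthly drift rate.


rate = (v2 - v1) / months
= (101.6268 - 100.953) / 24
= 0.6738 / 24
= 0.0281

0.0281


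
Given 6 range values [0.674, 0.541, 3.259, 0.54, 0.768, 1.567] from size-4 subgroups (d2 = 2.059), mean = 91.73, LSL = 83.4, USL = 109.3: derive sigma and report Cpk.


R_bar = (0.674 + 0.541 + 3.259 + 0.54 + 0.768 + 1.567) / 6 = 1.2248333
sigma = R_bar / d2 = 1.2248333 / 2.059 = 0.59486804
Cp = (USL - LSL)/(6*sigma) = (109.3 - 83.4)/(6*0.59486804) = 7.2565
Cpu = (109.3 - 91.73)/(3*0.59486804) = 9.8453
Cpl = (91.73 - 83.4)/(3*0.59486804) = 4.6677
Cpk = min(Cpu, Cpl) = 4.6677

4.6677


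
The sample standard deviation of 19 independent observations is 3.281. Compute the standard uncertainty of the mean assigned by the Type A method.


u_A = s / sqrt(n)
u_A = 3.281 / sqrt(19)
u_A = 3.281 / 4.3588989
u_A = 0.7527

0.7527


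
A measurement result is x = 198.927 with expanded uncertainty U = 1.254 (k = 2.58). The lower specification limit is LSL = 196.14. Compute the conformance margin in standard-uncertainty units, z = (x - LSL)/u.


u = U / k = 1.254 / 2.58 = 0.48604651
margin = |LSL - x| = |196.14 - 198.927| = 2.787
z = margin / u = 2.787 / 0.48604651
z = 5.7340

5.7340


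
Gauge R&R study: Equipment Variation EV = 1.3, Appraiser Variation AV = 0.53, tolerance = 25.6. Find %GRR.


GRR = sqrt(EV^2 + AV^2) = sqrt(1.3^2 + 0.53^2) = 1.4038875
%GRR = GRR / tol * 100 = 1.4038875 / 25.6 * 100
%GRR = 5.4839

5.4839


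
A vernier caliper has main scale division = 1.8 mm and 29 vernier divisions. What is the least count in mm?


LC = MSD / n_div
= 1.8 / 29
= 0.0621

0.0621


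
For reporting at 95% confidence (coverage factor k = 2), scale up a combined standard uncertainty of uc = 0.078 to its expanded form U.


U = k * uc
U = 2 * 0.078
U = 0.1560

0.1560


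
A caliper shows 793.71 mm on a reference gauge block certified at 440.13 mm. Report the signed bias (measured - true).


Systematic error = measured - true
= 793.71 - 440.13
= 353.5800

353.5800


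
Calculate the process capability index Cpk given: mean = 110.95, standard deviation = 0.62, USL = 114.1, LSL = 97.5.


Cpu = (USL - mean) / (3*sigma) = (114.1 - 110.95) / (3*0.62) = 1.6935
Cpl = (mean - LSL) / (3*sigma) = (110.95 - 97.5) / (3*0.62) = 7.2312
Cpk = min(Cpu, Cpl) = 1.6935

1.6935


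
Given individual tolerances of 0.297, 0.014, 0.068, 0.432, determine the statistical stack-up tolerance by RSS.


RSS = sqrt(0.297^2 + 0.014^2 + 0.068^2 + 0.432^2)
= sqrt(0.279653)
= 0.5288

0.5288


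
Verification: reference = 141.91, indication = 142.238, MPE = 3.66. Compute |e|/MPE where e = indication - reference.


e = indication - reference = 142.238 - 141.91 = 0.3280
|e| = 0.3280
ratio = |e| / MPE = 0.3280 / 3.66
ratio = 0.0896

0.0896


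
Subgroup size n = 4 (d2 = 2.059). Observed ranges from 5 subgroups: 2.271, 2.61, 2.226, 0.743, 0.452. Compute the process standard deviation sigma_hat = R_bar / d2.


R_bar = (2.271 + 2.61 + 2.226 + 0.743 + 0.452) / 5
R_bar = 8.302 / 5 = 1.6604
sigma_hat = R_bar / d2 = 1.6604 / 2.059 = 0.8064

0.8064


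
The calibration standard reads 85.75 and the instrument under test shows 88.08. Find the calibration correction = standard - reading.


Correction = standard - reading
= 85.75 - 88.08
= -2.3300

-2.3300


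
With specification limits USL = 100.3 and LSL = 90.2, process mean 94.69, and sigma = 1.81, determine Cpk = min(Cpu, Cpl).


Cpu = (USL - mean) / (3*sigma) = (100.3 - 94.69) / (3*1.81) = 1.0331
Cpl = (mean - LSL) / (3*sigma) = (94.69 - 90.2) / (3*1.81) = 0.8269
Cpk = min(Cpu, Cpl) = 0.8269

0.8269


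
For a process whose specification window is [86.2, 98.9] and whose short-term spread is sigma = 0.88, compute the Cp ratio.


Cp = (USL - LSL) / (6 * sigma)
= (98.9 - 86.2) / (6 * 0.88)
= 12.7000 / 5.2800
= 2.4053

2.4053


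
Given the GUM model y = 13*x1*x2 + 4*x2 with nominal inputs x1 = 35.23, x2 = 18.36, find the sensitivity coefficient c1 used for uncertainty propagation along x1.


y = 13*x1*x2 + 4*x2
dy/dx1 = 13*x2
Evaluate at x2 = 18.36: c1 = 13 * 18.36
c1 = 238.6800

238.6800


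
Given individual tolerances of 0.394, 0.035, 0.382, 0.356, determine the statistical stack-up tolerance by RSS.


RSS = sqrt(0.394^2 + 0.035^2 + 0.382^2 + 0.356^2)
= sqrt(0.429121)
= 0.6551

0.6551


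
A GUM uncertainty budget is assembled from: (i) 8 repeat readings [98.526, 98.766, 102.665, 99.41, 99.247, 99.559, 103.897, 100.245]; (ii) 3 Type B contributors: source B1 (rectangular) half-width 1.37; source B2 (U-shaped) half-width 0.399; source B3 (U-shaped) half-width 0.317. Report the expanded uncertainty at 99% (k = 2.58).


mean = (98.526 + 98.766 + 102.665 + 99.41 + 99.247 + 99.559 + 103.897 + 100.245) / 8 = 100.289375
s = sqrt(sum((x - mean)^2)/(n-1)) = 1.9451029
u_A = s / sqrt(n) = 1.9451029 / sqrt(8) = 0.68769773
u_B1 = 1.37 / sqrt(3) = 0.79096987
u_B2 = 0.399 / sqrt(2) = 0.28213561
u_B3 = 0.317 / sqrt(2) = 0.22415285
uc = sqrt(0.68769773^2 + 0.79096987^2 + 0.28213561^2 + 0.22415285^2) = 1.108335
U = k * uc = 2.58 * 1.108335
U = 2.8595

2.8595


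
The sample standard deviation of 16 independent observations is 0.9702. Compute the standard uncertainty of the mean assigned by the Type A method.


u_A = s / sqrt(n)
u_A = 0.9702 / sqrt(16)
u_A = 0.9702 / 4
u_A = 0.2425

0.2425


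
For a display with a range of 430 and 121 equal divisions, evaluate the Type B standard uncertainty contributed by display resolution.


resolution = range / divisions
resolution = 430 / 121 = 3.553719
u_res = resolution / (2*sqrt(3))
u_res = 3.553719 / 3.4641016
u_res = 1.0259

1.0259


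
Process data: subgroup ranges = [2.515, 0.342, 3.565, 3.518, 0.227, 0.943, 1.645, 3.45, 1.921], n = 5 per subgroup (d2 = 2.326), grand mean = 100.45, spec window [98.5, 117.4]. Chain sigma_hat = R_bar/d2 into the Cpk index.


R_bar = (2.515 + 0.342 + 3.565 + 3.518 + 0.227 + 0.943 + 1.645 + 3.45 + 1.921) / 9 = 2.014
sigma = R_bar / d2 = 2.014 / 2.326 = 0.86586414
Cp = (USL - LSL)/(6*sigma) = (117.4 - 98.5)/(6*0.86586414) = 3.6380
Cpu = (117.4 - 100.45)/(3*0.86586414) = 6.5253
Cpl = (100.45 - 98.5)/(3*0.86586414) = 0.7507
Cpk = min(Cpu, Cpl) = 0.7507

0.7507


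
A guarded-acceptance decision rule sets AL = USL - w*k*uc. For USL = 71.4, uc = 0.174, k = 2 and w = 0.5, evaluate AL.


U = k * uc = 2 * 0.174 = 0.348
guard band g = w * U = 0.5 * 0.348 = 0.174
AL = USL - g = 71.4 - 0.174
AL = 71.2260

71.2260


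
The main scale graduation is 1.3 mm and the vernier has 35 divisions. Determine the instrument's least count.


LC = MSD / n_div
= 1.3 / 35
= 0.0371

0.0371


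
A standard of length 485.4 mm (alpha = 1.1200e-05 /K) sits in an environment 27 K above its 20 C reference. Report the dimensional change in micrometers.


dL = L * alpha * dT
= 485.4 * 1.1200e-05 * 27
= 0.1467850 mm
dL_um = 0.1467850 * 1000 = 146.7850 um

146.7850


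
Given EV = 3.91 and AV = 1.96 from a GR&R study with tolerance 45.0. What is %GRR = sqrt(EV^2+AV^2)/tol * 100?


GRR = sqrt(EV^2 + AV^2) = sqrt(3.91^2 + 1.96^2) = 4.3737513
%GRR = GRR / tol * 100 = 4.3737513 / 45.0 * 100
%GRR = 9.7194

9.7194


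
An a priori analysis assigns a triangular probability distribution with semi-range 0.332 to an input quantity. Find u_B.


u_B = half_width / sqrt(6)
u_B = 0.332 / 2.4494897
u_B = 0.1355

0.1355


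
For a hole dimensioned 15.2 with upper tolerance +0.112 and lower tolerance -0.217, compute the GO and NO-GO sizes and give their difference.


GO = nominal - lower_tol (smallest hole = maximum material condition)
GO = 15.2 - 0.217 = 14.983
NO-GO = nominal + upper_tol (largest hole = least material condition)
NO-GO = 15.2 + 0.112 = 15.312
spread = NO-GO - GO = 15.312 - 14.983 = 0.3290

0.3290


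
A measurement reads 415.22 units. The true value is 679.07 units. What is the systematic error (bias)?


Systematic error = measured - true
= 415.22 - 679.07
= -263.8500

-263.8500


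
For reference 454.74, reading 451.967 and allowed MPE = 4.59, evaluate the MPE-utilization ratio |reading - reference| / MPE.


e = indication - reference = 451.967 - 454.74 = -2.7730
|e| = 2.7730
ratio = |e| / MPE = 2.7730 / 4.59
ratio = 0.6041

0.6041


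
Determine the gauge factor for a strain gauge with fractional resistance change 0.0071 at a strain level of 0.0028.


GF = (dR/R) / epsilon
= 0.0071 / 0.0028
= 2.5357

2.5357


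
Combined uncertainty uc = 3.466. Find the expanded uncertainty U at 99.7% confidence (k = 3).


U = k * uc
U = 3 * 3.466
U = 10.3980

10.3980


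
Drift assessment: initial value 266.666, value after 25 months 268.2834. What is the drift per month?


rate = (v2 - v1) / months
= (268.2834 - 266.666) / 25
= 1.6174 / 25
= 0.0647

0.0647


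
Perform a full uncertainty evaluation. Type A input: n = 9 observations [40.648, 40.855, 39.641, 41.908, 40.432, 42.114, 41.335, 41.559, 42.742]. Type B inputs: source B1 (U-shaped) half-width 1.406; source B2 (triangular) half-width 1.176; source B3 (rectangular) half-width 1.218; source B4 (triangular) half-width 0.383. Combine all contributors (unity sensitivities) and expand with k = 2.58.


mean = (40.648 + 40.855 + 39.641 + 41.908 + 40.432 + 42.114 + 41.335 + 41.559 + 42.742) / 9 = 41.24822222
s = sqrt(sum((x - mean)^2)/(n-1)) = 0.95424286
u_A = s / sqrt(n) = 0.95424286 / sqrt(9) = 0.31808095
u_B1 = 1.406 / sqrt(2) = 0.99419213
u_B2 = 1.176 / sqrt(6) = 0.48009999
u_B3 = 1.218 / sqrt(3) = 0.70321263
u_B4 = 0.383 / sqrt(6) = 0.1563591
uc = sqrt(0.31808095^2 + 0.99419213^2 + 0.48009999^2 + 0.70321263^2 + 0.1563591^2) = 1.3561142
U = k * uc = 2.58 * 1.3561142
U = 3.4988

3.4988


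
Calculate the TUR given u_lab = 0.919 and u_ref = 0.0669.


TUR = u_lab / u_ref
= 0.919 / 0.0669
= 13.7369

13.7369


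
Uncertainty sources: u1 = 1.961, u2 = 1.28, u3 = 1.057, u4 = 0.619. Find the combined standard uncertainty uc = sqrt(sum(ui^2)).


uc = sqrt(1.961^2 + 1.28^2 + 1.057^2 + 0.619^2)
uc = sqrt(6.984331)
uc = 2.6428

2.6428


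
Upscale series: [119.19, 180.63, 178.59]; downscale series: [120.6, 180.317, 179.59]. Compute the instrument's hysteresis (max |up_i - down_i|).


|119.19 - 120.6| = 1.4100
|180.63 - 180.317| = 0.3130
|178.59 - 179.59| = 1.0000
hysteresis = max(diffs) = 1.4100

1.4100


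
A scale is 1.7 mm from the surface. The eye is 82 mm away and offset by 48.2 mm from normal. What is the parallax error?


error = h * offset / d
= 1.7 * 48.2 / 82
= 0.9993

0.9993


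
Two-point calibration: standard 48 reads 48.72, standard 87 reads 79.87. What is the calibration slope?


slope = (y2 - y1) / (x2 - x1)
= (79.87 - 48.72) / (87 - 48)
= 31.1500 / 39
= 0.7987

0.7987


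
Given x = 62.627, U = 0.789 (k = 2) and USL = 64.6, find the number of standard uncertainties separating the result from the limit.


u = U / k = 0.789 / 2 = 0.3945
margin = |USL - x| = |64.6 - 62.627| = 1.973
z = margin / u = 1.973 / 0.3945
z = 5.0013

5.0013


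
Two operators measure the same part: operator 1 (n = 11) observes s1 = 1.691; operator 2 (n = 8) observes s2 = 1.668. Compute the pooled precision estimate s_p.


s_p = sqrt(((n1-1)*s1^2 + (n2-1)*s2^2) / (n1+n2-2))
numerator = (11-1)*1.691^2 + (8-1)*1.668^2 = 28.59481 + 19.475568 = 48.070378
denominator = 11 + 8 - 2 = 17
s_p^2 = 48.070378 / 17 = 2.8276693
s_p = sqrt(2.8276693) = 1.6816

1.6816


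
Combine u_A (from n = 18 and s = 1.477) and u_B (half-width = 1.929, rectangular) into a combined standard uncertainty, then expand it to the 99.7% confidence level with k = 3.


u_A = s / sqrt(n) = 1.477 / sqrt(18) = 0.34813224
u_B = half_width / sqrt(3) = 1.929 / sqrt(3) = 1.1137087
uc = sqrt(u_A^2 + u_B^2) = sqrt(0.34813224^2 + 1.1137087^2) = 1.1668518
U = k * uc = 3 * 1.1668518
U = 3.5006

3.5006


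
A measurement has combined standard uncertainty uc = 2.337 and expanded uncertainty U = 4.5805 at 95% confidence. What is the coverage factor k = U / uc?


k = U / uc
k = 4.5805 / 2.337
k = 1.96

1.96


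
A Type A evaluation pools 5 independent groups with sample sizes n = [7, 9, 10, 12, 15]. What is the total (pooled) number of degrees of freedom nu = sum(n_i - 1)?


nu = sum_i (n_i - 1)
nu = ((7 - 1) + (9 - 1) + (10 - 1) + (12 - 1) + (15 - 1))
nu = 6 + 8 + 9 + 11 + 14
nu = 48

48


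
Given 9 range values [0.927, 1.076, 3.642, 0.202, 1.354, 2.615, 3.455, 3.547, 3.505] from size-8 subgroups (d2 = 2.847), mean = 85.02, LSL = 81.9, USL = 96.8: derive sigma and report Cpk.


R_bar = (0.927 + 1.076 + 3.642 + 0.202 + 1.354 + 2.615 + 3.455 + 3.547 + 3.505) / 9 = 2.2581111
sigma = R_bar / d2 = 2.2581111 / 2.847 = 0.79315458
Cp = (USL - LSL)/(6*sigma) = (96.8 - 81.9)/(6*0.79315458) = 3.1310
Cpu = (96.8 - 85.02)/(3*0.79315458) = 4.9507
Cpl = (85.02 - 81.9)/(3*0.79315458) = 1.3112
Cpk = min(Cpu, Cpl) = 1.3112

1.3112


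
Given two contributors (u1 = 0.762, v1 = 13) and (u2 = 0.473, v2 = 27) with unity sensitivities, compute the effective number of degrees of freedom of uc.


uc = sqrt(u1^2 + u2^2) = sqrt(0.762^2 + 0.473^2) = 0.89686844
v_eff = uc^4 / (u1^4/v1 + u2^4/v2)
= 0.89686844^4 / (0.762^4/13 + 0.473^4/27)
= 0.64701592 / 0.027788296
v_eff = 23.2838

23.2838


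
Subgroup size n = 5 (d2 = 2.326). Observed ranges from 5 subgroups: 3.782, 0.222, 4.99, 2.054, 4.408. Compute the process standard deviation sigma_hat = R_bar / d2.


R_bar = (3.782 + 0.222 + 4.99 + 2.054 + 4.408) / 5
R_bar = 15.456 / 5 = 3.0912
sigma_hat = R_bar / d2 = 3.0912 / 2.326 = 1.3290

1.3290


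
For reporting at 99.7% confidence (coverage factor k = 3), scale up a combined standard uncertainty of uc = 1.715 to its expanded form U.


U = k * uc
U = 3 * 1.715
U = 5.1450

5.1450


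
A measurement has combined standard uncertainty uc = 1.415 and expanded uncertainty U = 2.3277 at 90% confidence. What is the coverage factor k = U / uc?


k = U / uc
k = 2.3277 / 1.415
k = 1.645

1.645


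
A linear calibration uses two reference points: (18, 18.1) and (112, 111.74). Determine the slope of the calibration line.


slope = (y2 - y1) / (x2 - x1)
= (111.74 - 18.1) / (112 - 18)
= 93.6400 / 94
= 0.9962

0.9962


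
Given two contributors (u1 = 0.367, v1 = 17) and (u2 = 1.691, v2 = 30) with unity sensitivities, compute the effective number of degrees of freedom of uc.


uc = sqrt(u1^2 + u2^2) = sqrt(0.367^2 + 1.691^2) = 1.730367
v_eff = uc^4 / (u1^4/v1 + u2^4/v2)
= 1.730367^4 / (0.367^4/17 + 1.691^4/30)
= 8.9650537 / 0.27362151
v_eff = 32.7644

32.7644


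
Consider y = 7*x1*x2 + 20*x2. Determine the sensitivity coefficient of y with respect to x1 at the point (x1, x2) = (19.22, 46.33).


y = 7*x1*x2 + 20*x2
dy/dx1 = 7*x2
Evaluate at x2 = 46.33: c1 = 7 * 46.33
c1 = 324.3100

324.3100


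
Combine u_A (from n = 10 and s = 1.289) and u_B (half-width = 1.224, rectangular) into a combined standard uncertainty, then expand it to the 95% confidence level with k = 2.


u_A = s / sqrt(n) = 1.289 / sqrt(10) = 0.40761759
u_B = half_width / sqrt(3) = 1.224 / sqrt(3) = 0.70667673
uc = sqrt(u_A^2 + u_B^2) = sqrt(0.40761759^2 + 0.70667673^2) = 0.81580886
U = k * uc = 2 * 0.81580886
U = 1.6316

1.6316


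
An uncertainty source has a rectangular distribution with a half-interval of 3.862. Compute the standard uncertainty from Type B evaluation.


u_B = half_width / sqrt(3)
u_B = 3.862 / 1.7320508
u_B = 2.2297

2.2297


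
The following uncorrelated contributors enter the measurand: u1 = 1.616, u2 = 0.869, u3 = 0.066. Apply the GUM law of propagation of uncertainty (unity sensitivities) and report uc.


uc = sqrt(1.616^2 + 0.869^2 + 0.066^2)
uc = sqrt(3.370973)
uc = 1.8360

1.8360


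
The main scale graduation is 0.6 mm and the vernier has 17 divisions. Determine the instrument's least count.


LC = MSD / n_div
= 0.6 / 17
= 0.0353

0.0353


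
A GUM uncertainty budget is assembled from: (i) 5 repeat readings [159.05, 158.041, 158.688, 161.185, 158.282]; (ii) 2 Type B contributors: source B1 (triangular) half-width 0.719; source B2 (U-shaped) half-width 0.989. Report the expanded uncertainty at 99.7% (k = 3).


mean = (159.05 + 158.041 + 158.688 + 161.185 + 158.282) / 5 = 159.0492
s = sqrt(sum((x - mean)^2)/(n-1)) = 1.2547082
u_A = s / sqrt(n) = 1.2547082 / sqrt(5) = 0.56112257
u_B1 = 0.719 / sqrt(6) = 0.29353052
u_B2 = 0.989 / sqrt(2) = 0.69932861
uc = sqrt(0.56112257^2 + 0.29353052^2 + 0.69932861^2) = 0.94344009
U = k * uc = 3 * 0.94344009
U = 2.8303

2.8303


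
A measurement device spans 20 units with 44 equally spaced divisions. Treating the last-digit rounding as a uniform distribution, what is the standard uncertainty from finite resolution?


resolution = range / divisions
resolution = 20 / 44 = 0.45454545
u_res = resolution / (2*sqrt(3))
u_res = 0.45454545 / 3.4641016
u_res = 0.1312

0.1312


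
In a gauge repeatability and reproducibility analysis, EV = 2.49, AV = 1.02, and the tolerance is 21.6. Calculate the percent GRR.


GRR = sqrt(EV^2 + AV^2) = sqrt(2.49^2 + 1.02^2) = 2.6908177
%GRR = GRR / tol * 100 = 2.6908177 / 21.6 * 100
%GRR = 12.4575

12.4575


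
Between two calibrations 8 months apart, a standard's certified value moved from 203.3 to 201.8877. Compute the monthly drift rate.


rate = (v2 - v1) / months
= (201.8877 - 203.3) / 8
= -1.4123 / 8
= -0.1765

-0.1765


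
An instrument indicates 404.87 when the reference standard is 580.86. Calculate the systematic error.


Systematic error = measured - true
= 404.87 - 580.86
= -175.9900

-175.9900


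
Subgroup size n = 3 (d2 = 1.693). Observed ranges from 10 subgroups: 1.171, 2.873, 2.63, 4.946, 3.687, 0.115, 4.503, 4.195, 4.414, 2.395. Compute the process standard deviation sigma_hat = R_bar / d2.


R_bar = (1.171 + 2.873 + 2.63 + 4.946 + 3.687 + 0.115 + 4.503 + 4.195 + 4.414 + 2.395) / 10
R_bar = 30.929 / 10 = 3.0929
sigma_hat = R_bar / d2 = 3.0929 / 1.693 = 1.8269

1.8269


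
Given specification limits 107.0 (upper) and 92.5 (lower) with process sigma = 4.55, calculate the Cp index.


Cp = (USL - LSL) / (6 * sigma)
= (107.0 - 92.5) / (6 * 4.55)
= 14.5000 / 27.3000
= 0.5311

0.5311


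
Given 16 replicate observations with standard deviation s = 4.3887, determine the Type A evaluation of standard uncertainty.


u_A = s / sqrt(n)
u_A = 4.3887 / sqrt(16)
u_A = 4.3887 / 4
u_A = 1.0972

1.0972
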